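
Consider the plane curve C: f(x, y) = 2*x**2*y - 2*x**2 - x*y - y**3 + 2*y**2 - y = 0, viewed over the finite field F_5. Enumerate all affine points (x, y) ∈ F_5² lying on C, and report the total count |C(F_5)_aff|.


Affine F_5-points: {(0, 0), (0, 1), (2, 4), (3, 2), (3, 3), (4, 3)}; count = 6.

For each of the 25 pairs (x, y) ∈ F_5², evaluate f(x, y) mod 5. Record the zeros.
  x = 0: [0↦0, 1↦0, 2↦3, 3↦3, 4↦4]  zeros at y ∈ {0, 1}
  x = 1: [0↦3, 1↦4, 2↦3, 3↦4, 4↦1]  zeros at y ∈ ∅
  x = 2: [0↦2, 1↦3, 2↦2, 3↦3, 4↦0]  zeros at y ∈ {4}
  x = 3: [0↦2, 1↦2, 2↦0, 3↦0, 4↦1]  zeros at y ∈ {2, 3}
  x = 4: [0↦3, 1↦1, 2↦2, 3↦0, 4↦4]  zeros at y ∈ {3}
Collecting zeros: affine points = {(0, 0), (0, 1), (2, 4), (3, 2), (3, 3), (4, 3)}.
Total count |C(F_5)_aff| = 6.


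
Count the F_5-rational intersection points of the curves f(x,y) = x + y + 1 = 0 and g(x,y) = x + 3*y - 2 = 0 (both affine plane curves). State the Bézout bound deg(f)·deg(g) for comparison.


Common zeros: {(0, 4)}; count = 1; Bézout bound = 1.

deg(f) = 1, deg(g) = 1, so Bézout bound = 1.
Scan x ∈ F_5. For each x, list the y ∈ F_5 with f(x, y) ≡ 0 and those with g(x, y) ≡ 0 (mod 5); the common zeros in that column are the intersection.
  x = 0: f ≡ 0 at y ∈ {4}; g ≡ 0 at y ∈ {4}; common: {4}.
  x = 1: f ≡ 0 at y ∈ {3}; g ≡ 0 at y ∈ {2}; common: ∅.
  x = 2: f ≡ 0 at y ∈ {2}; g ≡ 0 at y ∈ {0}; common: ∅.
  x = 3: f ≡ 0 at y ∈ {1}; g ≡ 0 at y ∈ {3}; common: ∅.
  x = 4: f ≡ 0 at y ∈ {0}; g ≡ 0 at y ∈ {1}; common: ∅.
Collecting: common zeros = {(0, 4)}, so the count is 1.
Comparison with the Bézout bound: 1 ≤ 1 = deg(f)·deg(g), as expected for curves with no common component (the bound is attained).


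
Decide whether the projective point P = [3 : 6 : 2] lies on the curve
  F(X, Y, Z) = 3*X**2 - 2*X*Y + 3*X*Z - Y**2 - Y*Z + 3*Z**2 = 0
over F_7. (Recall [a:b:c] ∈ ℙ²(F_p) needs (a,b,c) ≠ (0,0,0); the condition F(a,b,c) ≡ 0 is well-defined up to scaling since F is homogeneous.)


F(3,6,2) ≡ 1 (mod 7); P is NOT on the curve.

Evaluate F(3, 6, 2) term-by-term (mod 7).
  3*X**2 ↦ 3·9·1·1 = 27
  -2*X*Y ↦ -2·3·6·1 = -36
  3*X*Z ↦ 3·3·1·2 = 18
  -Y**2 ↦ -1·1·36·1 = -36
  -Y*Z ↦ -1·1·6·2 = -12
  3*Z**2 ↦ 3·1·1·4 = 12
Sum: F(3, 6, 2) = (27) + (-36) + (18) + (-36) + (-12) + (12) = -27.
Reducing mod 7: -27 ≡ 1 (mod 7).
Since F(a, b, c) ≡ 1 ≠ 0 (mod 7), P does NOT lie on the curve.


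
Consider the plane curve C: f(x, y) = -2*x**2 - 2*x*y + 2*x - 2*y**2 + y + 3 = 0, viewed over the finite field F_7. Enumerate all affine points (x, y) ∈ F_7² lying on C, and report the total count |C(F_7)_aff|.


Affine F_7-points: {(0, 5), (0, 6), (1, 1), (1, 2), (2, 3), (2, 6), (3, 3), (3, 5), (4, 0), (5, 2), (5, 4), (6, 1), (6, 4)}; count = 13.

For each of the 49 pairs (x, y) ∈ F_7², evaluate f(x, y) mod 7. Record the zeros.
  x = 0: [0↦3, 1↦2, 2↦4, 3↦2, 4↦3, 5↦0, 6↦0]  zeros at y ∈ {5, 6}
  x = 1: [0↦3, 1↦0, 2↦0, 3↦3, 4↦2, 5↦4, 6↦2]  zeros at y ∈ {1, 2}
  x = 2: [0↦6, 1↦1, 2↦6, 3↦0, 4↦4, 5↦4, 6↦0]  zeros at y ∈ {3, 6}
  x = 3: [0↦5, 1↦5, 2↦1, 3↦0, 4↦2, 5↦0, 6↦1]  zeros at y ∈ {3, 5}
  x = 4: [0↦0, 1↦5, 2↦6, 3↦3, 4↦3, 5↦6, 6↦5]  zeros at y ∈ {0}
  x = 5: [0↦5, 1↦1, 2↦0, 3↦2, 4↦0, 5↦1, 6↦5]  zeros at y ∈ {2, 4}
  x = 6: [0↦6, 1↦0, 2↦4, 3↦4, 4↦0, 5↦6, 6↦1]  zeros at y ∈ {1, 4}
Collecting zeros: affine points = {(0, 5), (0, 6), (1, 1), (1, 2), (2, 3), (2, 6), (3, 3), (3, 5), (4, 0), (5, 2), (5, 4), (6, 1), (6, 4)}.
Total count |C(F_7)_aff| = 13.


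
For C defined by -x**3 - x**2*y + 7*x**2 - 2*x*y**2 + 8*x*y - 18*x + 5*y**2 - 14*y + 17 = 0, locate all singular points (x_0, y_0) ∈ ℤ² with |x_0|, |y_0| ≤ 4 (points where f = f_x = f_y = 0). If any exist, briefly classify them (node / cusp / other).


Singular points: {(2, 1)}; classification: cusp.

Compute partial derivatives:
  f_x = -3*x**2 - 2*x*y + 14*x - 2*y**2 + 8*y - 18.
  f_y = -x**2 - 4*x*y + 8*x + 10*y - 14.
Scan x_0 ∈ {−4, ..., 4}. For each x_0, f_y(x_0, y) is a polynomial in y; find its integer roots y ∈ {−4, ..., 4}, then test f_x and f at those candidates.
  x = -4: f_y(-4, y) = 26*y - 62; no integer root y with |y| ≤ 4.
  x = -3: f_y(-3, y) = 22*y - 47; no integer root y with |y| ≤ 4.
  x = -2: f_y(-2, y) = 18*y - 34; no integer root y with |y| ≤ 4.
  x = -1: f_y(-1, y) = 14*y - 23; no integer root y with |y| ≤ 4.
  x = 0: f_y(0, y) = 10*y - 14; no integer root y with |y| ≤ 4.
  x = 1: f_y(1, y) = 6*y - 7; no integer root y with |y| ≤ 4.
  x = 2: f_y(2, y) = 2*y - 2; vanishes at y ∈ {1}. (2, 1): f_x = 0, f = 0 — SINGULAR.
  x = 3: f_y(3, y) = 1 - 2*y; no integer root y with |y| ≤ 4.
  x = 4: f_y(4, y) = 2 - 6*y; no integer root y with |y| ≤ 4.
Only singular point on the grid: (2, 1).
Classify: substitute x = 2 + u, y = 1 + v and expand: f = -u**3 - u**2*v - 2*u*v**2 + v**2.
No constant or linear terms (consistent with a singular point). Quadratic part: v**2. Cubic part: -u**3 - u**2*v - 2*u*v**2.
The quadratic part v**2 is a perfect square, so there is a single (double) tangent line v = 0, i.e. y = 1. Restricting the cubic part to that line (v = 0) leaves -u**3 ≠ 0, so f is not divisible by v and the branch is v² ≈ u**3 to lowest order — this is a cusp.
Classification: cusp.


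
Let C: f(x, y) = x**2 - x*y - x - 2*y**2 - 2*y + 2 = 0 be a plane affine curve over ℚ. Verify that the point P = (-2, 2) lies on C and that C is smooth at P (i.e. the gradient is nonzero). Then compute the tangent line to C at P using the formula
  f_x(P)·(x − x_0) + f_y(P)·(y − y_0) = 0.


Tangent line at P: -7*x - 8*y + 2 = 0.

Step 1: f(-2, 2) = 0, so P lies on C.
Step 2: partial derivatives
  f_x(x, y) = 2*x - y - 1, f_y(x, y) = -x - 4*y - 2.
  f_x(P) = -7, f_y(P) = -8 (gradient nonzero, so P is smooth).
Step 3: tangent line at P: -7·(x − -2) + -8·(y − 2) = 0.
Expanding: -7*x - 8*y + 2 = 0.


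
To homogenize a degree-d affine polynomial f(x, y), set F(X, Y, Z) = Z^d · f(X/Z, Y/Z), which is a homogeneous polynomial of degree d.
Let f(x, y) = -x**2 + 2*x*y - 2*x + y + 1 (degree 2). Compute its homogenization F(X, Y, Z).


F(X, Y, Z) = -X**2 + 2*X*Y - 2*X*Z + Y*Z + Z**2

deg(f) = 2.
Substitute x = X/Z, y = Y/Z into f, then multiply by Z^2.
  monomial -1·x^2·y^0 ↦ -1·X^2·Y^0·Z^0.
  monomial 2·x^1·y^1 ↦ 2·X^1·Y^1·Z^0.
  monomial -2·x^1·y^0 ↦ -2·X^1·Y^0·Z^1.
  monomial 1·x^0·y^1 ↦ 1·X^0·Y^1·Z^1.
  monomial 1·x^0·y^0 ↦ 1·X^0·Y^0·Z^2.
Collecting: F(X, Y, Z) = -X**2 + 2*X*Y - 2*X*Z + Y*Z + Z**2.


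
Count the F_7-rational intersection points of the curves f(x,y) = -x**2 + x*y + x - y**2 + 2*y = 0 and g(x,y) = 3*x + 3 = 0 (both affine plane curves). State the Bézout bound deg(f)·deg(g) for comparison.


Common zeros: {(6, 4)}; count = 1; Bézout bound = 2.

deg(f) = 2, deg(g) = 1, so Bézout bound = 2.
Scan x ∈ F_7. For each x, list the y ∈ F_7 with f(x, y) ≡ 0 and those with g(x, y) ≡ 0 (mod 7); the common zeros in that column are the intersection.
  x = 0: f ≡ 0 at y ∈ {0, 2}; g ≡ 0 at y ∈ ∅; common: ∅.
  x = 1: f ≡ 0 at y ∈ {0, 3}; g ≡ 0 at y ∈ ∅; common: ∅.
  x = 2: f ≡ 0 at y ∈ {5, 6}; g ≡ 0 at y ∈ ∅; common: ∅.
  x = 3: f ≡ 0 at y ∈ {2, 3}; g ≡ 0 at y ∈ ∅; common: ∅.
  x = 4: f ≡ 0 at y ∈ {1, 5}; g ≡ 0 at y ∈ ∅; common: ∅.
  x = 5: f ≡ 0 at y ∈ {1, 6}; g ≡ 0 at y ∈ ∅; common: ∅.
  x = 6: f ≡ 0 at y ∈ {4}; g ≡ 0 at y ∈ {0, 1, 2, 3, 4, 5, 6}; common: {4}.
Collecting: common zeros = {(6, 4)}, so the count is 1.
Comparison with the Bézout bound: 1 ≤ 2 = deg(f)·deg(g), as expected for curves with no common component (the affine F_7-count falls short of the bound because intersections may lie at infinity, over extension fields, or carry multiplicity).


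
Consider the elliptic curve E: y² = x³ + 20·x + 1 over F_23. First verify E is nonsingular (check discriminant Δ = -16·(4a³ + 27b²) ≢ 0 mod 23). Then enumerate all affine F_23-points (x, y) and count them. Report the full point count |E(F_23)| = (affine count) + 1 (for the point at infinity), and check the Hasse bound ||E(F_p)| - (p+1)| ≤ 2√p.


Affine points = {(0, 1), (0, 22), (2, 7), (2, 16), (7, 1), (7, 22), (8, 11), (8, 12), (9, 6), (9, 17), (14, 9), (14, 14), (16, 1), (16, 22), (18, 11), (18, 12), (19, 8), (19, 15), (20, 11), (20, 12), (22, 7), (22, 16)}; affine count = 22; |E(F_23)| = 23.

Discriminant check: Δ ∝ 4a³ + 27b² = 4·20³ + 27·1² = 4·8000 + 27·1 ≡ 11 (mod 23). Nonzero ⇒ E is nonsingular.
For each x ∈ F_23, compute rhs = x³ + 20·x + 1 mod 23, then count y ∈ F_23 with y² ≡ rhs.
  x = 0: rhs = 1, matching y values: 1, 22 (2 points).
  x = 1: rhs = 22, matching y values: none (0 points).
  x = 2: rhs = 3, matching y values: 7, 16 (2 points).
  x = 3: rhs = 19, matching y values: none (0 points).
  x = 4: rhs = 7, matching y values: none (0 points).
  x = 5: rhs = 19, matching y values: none (0 points).
  x = 6: rhs = 15, matching y values: none (0 points).
  x = 7: rhs = 1, matching y values: 1, 22 (2 points).
  x = 8: rhs = 6, matching y values: 11, 12 (2 points).
  x = 9: rhs = 13, matching y values: 6, 17 (2 points).
  x = 10: rhs = 5, matching y values: none (0 points).
  x = 11: rhs = 11, matching y values: none (0 points).
  x = 12: rhs = 14, matching y values: none (0 points).
  x = 13: rhs = 20, matching y values: none (0 points).
  x = 14: rhs = 12, matching y values: 9, 14 (2 points).
  x = 15: rhs = 19, matching y values: none (0 points).
  x = 16: rhs = 1, matching y values: 1, 22 (2 points).
  x = 17: rhs = 10, matching y values: none (0 points).
  x = 18: rhs = 6, matching y values: 11, 12 (2 points).
  x = 19: rhs = 18, matching y values: 8, 15 (2 points).
  x = 20: rhs = 6, matching y values: 11, 12 (2 points).
  x = 21: rhs = 22, matching y values: none (0 points).
  x = 22: rhs = 3, matching y values: 7, 16 (2 points).
Total affine count: 22.
Full point count |E(F_23)| = 22 + 1 = 23.
Hasse bound: |23 − (23+1)| = |-1| = 1 ≤ 2√23 ≈ 9.5917 ✓.


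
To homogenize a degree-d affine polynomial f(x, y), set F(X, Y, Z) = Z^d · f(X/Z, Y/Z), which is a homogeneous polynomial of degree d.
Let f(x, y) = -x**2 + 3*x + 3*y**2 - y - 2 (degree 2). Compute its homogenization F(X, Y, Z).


F(X, Y, Z) = -X**2 + 3*X*Z + 3*Y**2 - Y*Z - 2*Z**2

deg(f) = 2.
Substitute x = X/Z, y = Y/Z into f, then multiply by Z^2.
  monomial -1·x^2·y^0 ↦ -1·X^2·Y^0·Z^0.
  monomial 3·x^1·y^0 ↦ 3·X^1·Y^0·Z^1.
  monomial 3·x^0·y^2 ↦ 3·X^0·Y^2·Z^0.
  monomial -1·x^0·y^1 ↦ -1·X^0·Y^1·Z^1.
  monomial -2·x^0·y^0 ↦ -2·X^0·Y^0·Z^2.
Collecting: F(X, Y, Z) = -X**2 + 3*X*Z + 3*Y**2 - Y*Z - 2*Z**2.


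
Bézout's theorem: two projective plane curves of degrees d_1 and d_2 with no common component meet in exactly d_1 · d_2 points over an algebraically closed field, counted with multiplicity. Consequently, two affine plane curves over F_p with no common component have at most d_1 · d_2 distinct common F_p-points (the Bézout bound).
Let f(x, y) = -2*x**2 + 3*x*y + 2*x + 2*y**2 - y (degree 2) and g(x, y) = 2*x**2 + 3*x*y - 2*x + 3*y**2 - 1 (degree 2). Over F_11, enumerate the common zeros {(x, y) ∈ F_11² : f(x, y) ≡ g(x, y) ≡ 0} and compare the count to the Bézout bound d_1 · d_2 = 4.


Common zeros: ∅; count = 0; Bézout bound = 4.

deg(f) = 2, deg(g) = 2, so Bézout bound = 4.
Scan x ∈ F_11. For each x, list the y ∈ F_11 with f(x, y) ≡ 0 and those with g(x, y) ≡ 0 (mod 11); the common zeros in that column are the intersection.
  x = 0: f ≡ 0 at y ∈ {0, 6}; g ≡ 0 at y ∈ {2, 9}; common: ∅.
  x = 1: f ≡ 0 at y ∈ {0, 10}; g ≡ 0 at y ∈ ∅; common: ∅.
  x = 2: f ≡ 0 at y ∈ ∅; g ≡ 0 at y ∈ {10}; common: ∅.
  x = 3: f ≡ 0 at y ∈ ∅; g ≡ 0 at y ∈ {0, 8}; common: ∅.
  x = 4: f ≡ 0 at y ∈ {1, 10}; g ≡ 0 at y ∈ {9}; common: ∅.
  x = 5: f ≡ 0 at y ∈ ∅; g ≡ 0 at y ∈ ∅; common: ∅.
  x = 6: f ≡ 0 at y ∈ ∅; g ≡ 0 at y ∈ {6, 10}; common: ∅.
  x = 7: f ≡ 0 at y ∈ {5, 7}; g ≡ 0 at y ∈ ∅; common: ∅.
  x = 8: f ≡ 0 at y ∈ ∅; g ≡ 0 at y ∈ {6, 8}; common: ∅.
  x = 9: f ≡ 0 at y ∈ ∅; g ≡ 0 at y ∈ {0, 2}; common: ∅.
  x = 10: f ≡ 0 at y ∈ {6, 7}; g ≡ 0 at y ∈ ∅; common: ∅.
Collecting: common zeros = ∅, so the count is 0.
Comparison with the Bézout bound: 0 ≤ 4 = deg(f)·deg(g), as expected for curves with no common component (the affine F_11-count falls short of the bound because intersections may lie at infinity, over extension fields, or carry multiplicity).


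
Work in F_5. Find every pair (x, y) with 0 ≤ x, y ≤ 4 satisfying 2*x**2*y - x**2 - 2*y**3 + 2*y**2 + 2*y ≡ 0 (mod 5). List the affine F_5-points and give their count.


Affine F_5-points: {(0, 0), (0, 3), (1, 3), (2, 3), (2, 4), (3, 3), (3, 4), (4, 3)}; count = 8.

For each of the 25 pairs (x, y) ∈ F_5², evaluate f(x, y) mod 5. Record the zeros.
  x = 0: [0↦0, 1↦2, 2↦1, 3↦0, 4↦2]  zeros at y ∈ {0, 3}
  x = 1: [0↦4, 1↦3, 2↦4, 3↦0, 4↦4]  zeros at y ∈ {3}
  x = 2: [0↦1, 1↦1, 2↦3, 3↦0, 4↦0]  zeros at y ∈ {3, 4}
  x = 3: [0↦1, 1↦1, 2↦3, 3↦0, 4↦0]  zeros at y ∈ {3, 4}
  x = 4: [0↦4, 1↦3, 2↦4, 3↦0, 4↦4]  zeros at y ∈ {3}
Collecting zeros: affine points = {(0, 0), (0, 3), (1, 3), (2, 3), (2, 4), (3, 3), (3, 4), (4, 3)}.
Total count |C(F_5)_aff| = 8.


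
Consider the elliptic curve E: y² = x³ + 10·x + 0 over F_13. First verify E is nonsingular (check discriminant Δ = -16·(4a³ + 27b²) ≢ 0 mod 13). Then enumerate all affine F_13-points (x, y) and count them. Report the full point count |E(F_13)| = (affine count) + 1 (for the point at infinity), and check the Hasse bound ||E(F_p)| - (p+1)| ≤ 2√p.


Affine points = {(0, 0), (4, 0), (6, 4), (6, 9), (7, 6), (7, 7), (9, 0)}; affine count = 7; |E(F_13)| = 8.

Discriminant check: Δ ∝ 4a³ + 27b² = 4·10³ + 27·0² = 4·1000 + 27·0 ≡ 9 (mod 13). Nonzero ⇒ E is nonsingular.
For each x ∈ F_13, compute rhs = x³ + 10·x + 0 mod 13, then count y ∈ F_13 with y² ≡ rhs.
  x = 0: rhs = 0, matching y values: 0 (1 points).
  x = 1: rhs = 11, matching y values: none (0 points).
  x = 2: rhs = 2, matching y values: none (0 points).
  x = 3: rhs = 5, matching y values: none (0 points).
  x = 4: rhs = 0, matching y values: 0 (1 points).
  x = 5: rhs = 6, matching y values: none (0 points).
  x = 6: rhs = 3, matching y values: 4, 9 (2 points).
  x = 7: rhs = 10, matching y values: 6, 7 (2 points).
  x = 8: rhs = 7, matching y values: none (0 points).
  x = 9: rhs = 0, matching y values: 0 (1 points).
  x = 10: rhs = 8, matching y values: none (0 points).
  x = 11: rhs = 11, matching y values: none (0 points).
  x = 12: rhs = 2, matching y values: none (0 points).
Total affine count: 7.
Full point count |E(F_13)| = 7 + 1 = 8.
Hasse bound: |8 − (13+1)| = |-6| = 6 ≤ 2√13 ≈ 7.2111 ✓.


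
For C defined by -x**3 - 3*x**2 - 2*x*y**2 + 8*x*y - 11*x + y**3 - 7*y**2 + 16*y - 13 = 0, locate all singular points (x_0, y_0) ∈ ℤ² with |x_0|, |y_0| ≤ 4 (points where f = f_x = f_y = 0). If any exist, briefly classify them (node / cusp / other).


Singular points: {(-1, 2)}; classification: cusp.

Compute partial derivatives:
  f_x = -3*x**2 - 6*x - 2*y**2 + 8*y - 11.
  f_y = -4*x*y + 8*x + 3*y**2 - 14*y + 16.
Scan x_0 ∈ {−4, ..., 4}. For each x_0, f_y(x_0, y) is a polynomial in y; find its integer roots y ∈ {−4, ..., 4}, then test f_x and f at those candidates.
  x = -4: f_y(-4, y) = 3*y**2 + 2*y - 16; vanishes at y ∈ {2}. (-4, 2): f_x = -27 ≠ 0.
  x = -3: f_y(-3, y) = 3*y**2 - 2*y - 8; vanishes at y ∈ {2}. (-3, 2): f_x = -12 ≠ 0.
  x = -2: f_y(-2, y) = 3*y**2 - 6*y; vanishes at y ∈ {0, 2}. (-2, 0): f_x = -11 ≠ 0; (-2, 2): f_x = -3 ≠ 0.
  x = -1: f_y(-1, y) = 3*y**2 - 10*y + 8; vanishes at y ∈ {2}. (-1, 2): f_x = 0, f = 0 — SINGULAR.
  x = 0: f_y(0, y) = 3*y**2 - 14*y + 16; vanishes at y ∈ {2}. (0, 2): f_x = -3 ≠ 0.
  x = 1: f_y(1, y) = 3*y**2 - 18*y + 24; vanishes at y ∈ {2, 4}. (1, 2): f_x = -12 ≠ 0; (1, 4): f_x = -20 ≠ 0.
  x = 2: f_y(2, y) = 3*y**2 - 22*y + 32; vanishes at y ∈ {2}. (2, 2): f_x = -27 ≠ 0.
  x = 3: f_y(3, y) = 3*y**2 - 26*y + 40; vanishes at y ∈ {2}. (3, 2): f_x = -48 ≠ 0.
  x = 4: f_y(4, y) = 3*y**2 - 30*y + 48; vanishes at y ∈ {2}. (4, 2): f_x = -75 ≠ 0.
Only singular point on the grid: (-1, 2).
Classify: substitute x = -1 + u, y = 2 + v and expand: f = -u**3 - 2*u*v**2 + v**3 + v**2.
No constant or linear terms (consistent with a singular point). Quadratic part: v**2. Cubic part: -u**3 - 2*u*v**2 + v**3.
The quadratic part v**2 is a perfect square, so there is a single (double) tangent line v = 0, i.e. y = 2. Restricting the cubic part to that line (v = 0) leaves -u**3 ≠ 0, so f is not divisible by v and the branch is v² ≈ u**3 to lowest order — this is a cusp.
Classification: cusp.


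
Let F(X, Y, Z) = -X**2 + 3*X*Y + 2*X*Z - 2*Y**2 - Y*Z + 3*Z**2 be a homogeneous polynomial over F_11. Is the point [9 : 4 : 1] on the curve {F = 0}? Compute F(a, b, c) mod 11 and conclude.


F(9,4,1) ≡ 1 (mod 11); P is NOT on the curve.

Evaluate F(9, 4, 1) term-by-term (mod 11).
  -X**2 ↦ -1·81·1·1 = -81
  3*X*Y ↦ 3·9·4·1 = 108
  2*X*Z ↦ 2·9·1·1 = 18
  -2*Y**2 ↦ -2·1·16·1 = -32
  -Y*Z ↦ -1·1·4·1 = -4
  3*Z**2 ↦ 3·1·1·1 = 3
Sum: F(9, 4, 1) = (-81) + (108) + (18) + (-32) + (-4) + (3) = 12.
Reducing mod 11: 12 ≡ 1 (mod 11).
Since F(a, b, c) ≡ 1 ≠ 0 (mod 11), P does NOT lie on the curve.


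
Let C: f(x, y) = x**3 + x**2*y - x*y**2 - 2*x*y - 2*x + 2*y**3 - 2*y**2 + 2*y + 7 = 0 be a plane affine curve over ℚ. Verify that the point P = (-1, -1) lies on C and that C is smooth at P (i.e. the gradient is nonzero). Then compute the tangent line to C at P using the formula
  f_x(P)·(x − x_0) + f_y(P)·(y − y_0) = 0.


Tangent line at P: 4*x + 13*y + 17 = 0.

Step 1: f(-1, -1) = 0, so P lies on C.
Step 2: partial derivatives
  f_x(x, y) = 3*x**2 + 2*x*y - y**2 - 2*y - 2, f_y(x, y) = x**2 - 2*x*y - 2*x + 6*y**2 - 4*y + 2.
  f_x(P) = 4, f_y(P) = 13 (gradient nonzero, so P is smooth).
Step 3: tangent line at P: 4·(x − -1) + 13·(y − -1) = 0.
Expanding: 4*x + 13*y + 17 = 0.


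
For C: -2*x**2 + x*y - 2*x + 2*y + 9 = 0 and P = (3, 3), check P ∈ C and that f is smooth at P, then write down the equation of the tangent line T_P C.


Tangent line at P: -11*x + 5*y + 18 = 0.

Step 1: f(3, 3) = 0, so P lies on C.
Step 2: partial derivatives
  f_x(x, y) = -4*x + y - 2, f_y(x, y) = x + 2.
  f_x(P) = -11, f_y(P) = 5 (gradient nonzero, so P is smooth).
Step 3: tangent line at P: -11·(x − 3) + 5·(y − 3) = 0.
Expanding: -11*x + 5*y + 18 = 0.


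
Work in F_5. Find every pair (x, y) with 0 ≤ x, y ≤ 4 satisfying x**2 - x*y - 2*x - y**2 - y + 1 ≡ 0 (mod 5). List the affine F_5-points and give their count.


Affine F_5-points: {(0, 2), (1, 0), (1, 3), (4, 2), (4, 3)}; count = 5.

For each of the 25 pairs (x, y) ∈ F_5², evaluate f(x, y) mod 5. Record the zeros.
  x = 0: [0↦1, 1↦4, 2↦0, 3↦4, 4↦1]  zeros at y ∈ {2}
  x = 1: [0↦0, 1↦2, 2↦2, 3↦0, 4↦1]  zeros at y ∈ {0, 3}
  x = 2: [0↦1, 1↦2, 2↦1, 3↦3, 4↦3]  zeros at y ∈ ∅
  x = 3: [0↦4, 1↦4, 2↦2, 3↦3, 4↦2]  zeros at y ∈ ∅
  x = 4: [0↦4, 1↦3, 2↦0, 3↦0, 4↦3]  zeros at y ∈ {2, 3}
Collecting zeros: affine points = {(0, 2), (1, 0), (1, 3), (4, 2), (4, 3)}.
Total count |C(F_5)_aff| = 5.


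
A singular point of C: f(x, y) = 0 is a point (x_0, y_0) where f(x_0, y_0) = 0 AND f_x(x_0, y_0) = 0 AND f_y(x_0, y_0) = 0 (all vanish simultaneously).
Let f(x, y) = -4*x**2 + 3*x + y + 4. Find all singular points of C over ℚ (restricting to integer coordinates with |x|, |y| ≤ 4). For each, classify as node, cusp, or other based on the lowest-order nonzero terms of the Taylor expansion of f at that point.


No singular points in the scanned grid; C is smooth there.

Compute partial derivatives:
  f_x = 3 - 8*x.
  f_y = 1.
f_y = 1 is a nonzero constant, so f_y never vanishes: no point (x, y) can satisfy f = f_x = f_y = 0. In particular no (x, y) ∈ {−4, ..., 4}² is singular; the curve is smooth.


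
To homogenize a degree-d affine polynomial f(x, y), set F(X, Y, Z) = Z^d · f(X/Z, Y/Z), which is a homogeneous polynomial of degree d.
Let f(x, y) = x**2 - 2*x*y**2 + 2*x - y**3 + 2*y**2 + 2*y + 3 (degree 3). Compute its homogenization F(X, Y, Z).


F(X, Y, Z) = X**2*Z - 2*X*Y**2 + 2*X*Z**2 - Y**3 + 2*Y**2*Z + 2*Y*Z**2 + 3*Z**3

deg(f) = 3.
Substitute x = X/Z, y = Y/Z into f, then multiply by Z^3.
  monomial 1·x^2·y^0 ↦ 1·X^2·Y^0·Z^1.
  monomial -2·x^1·y^2 ↦ -2·X^1·Y^2·Z^0.
  monomial 2·x^1·y^0 ↦ 2·X^1·Y^0·Z^2.
  monomial -1·x^0·y^3 ↦ -1·X^0·Y^3·Z^0.
  monomial 2·x^0·y^2 ↦ 2·X^0·Y^2·Z^1.
  monomial 2·x^0·y^1 ↦ 2·X^0·Y^1·Z^2.
  monomial 3·x^0·y^0 ↦ 3·X^0·Y^0·Z^3.
Collecting: F(X, Y, Z) = X**2*Z - 2*X*Y**2 + 2*X*Z**2 - Y**3 + 2*Y**2*Z + 2*Y*Z**2 + 3*Z**3.


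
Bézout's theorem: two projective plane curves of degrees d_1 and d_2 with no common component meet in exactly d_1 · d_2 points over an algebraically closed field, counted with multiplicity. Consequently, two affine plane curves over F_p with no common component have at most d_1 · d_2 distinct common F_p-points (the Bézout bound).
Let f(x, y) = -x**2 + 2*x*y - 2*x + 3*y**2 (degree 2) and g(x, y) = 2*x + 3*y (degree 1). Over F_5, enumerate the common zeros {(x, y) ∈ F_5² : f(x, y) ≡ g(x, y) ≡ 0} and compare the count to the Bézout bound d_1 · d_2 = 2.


Common zeros: {(0, 0), (3, 3)}; count = 2; Bézout bound = 2.

deg(f) = 2, deg(g) = 1, so Bézout bound = 2.
Scan x ∈ F_5. For each x, list the y ∈ F_5 with f(x, y) ≡ 0 and those with g(x, y) ≡ 0 (mod 5); the common zeros in that column are the intersection.
  x = 0: f ≡ 0 at y ∈ {0}; g ≡ 0 at y ∈ {0}; common: {0}.
  x = 1: f ≡ 0 at y ∈ {3}; g ≡ 0 at y ∈ {1}; common: ∅.
  x = 2: f ≡ 0 at y ∈ ∅; g ≡ 0 at y ∈ {2}; common: ∅.
  x = 3: f ≡ 0 at y ∈ {0, 3}; g ≡ 0 at y ∈ {3}; common: {3}.
  x = 4: f ≡ 0 at y ∈ ∅; g ≡ 0 at y ∈ {4}; common: ∅.
Collecting: common zeros = {(0, 0), (3, 3)}, so the count is 2.
Comparison with the Bézout bound: 2 ≤ 2 = deg(f)·deg(g), as expected for curves with no common component (the bound is attained).


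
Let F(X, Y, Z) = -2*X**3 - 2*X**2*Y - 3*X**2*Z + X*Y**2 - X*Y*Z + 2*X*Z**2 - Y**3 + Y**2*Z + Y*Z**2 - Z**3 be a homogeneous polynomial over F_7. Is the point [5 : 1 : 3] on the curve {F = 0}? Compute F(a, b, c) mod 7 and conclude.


F(5,1,3) ≡ 1 (mod 7); P is NOT on the curve.

Evaluate F(5, 1, 3) term-by-term (mod 7).
  -2*X**3 ↦ -2·125·1·1 = -250
  -2*X**2*Y ↦ -2·25·1·1 = -50
  -3*X**2*Z ↦ -3·25·1·3 = -225
  X*Y**2 ↦ 1·5·1·1 = 5
  -X*Y*Z ↦ -1·5·1·3 = -15
  2*X*Z**2 ↦ 2·5·1·9 = 90
  -Y**3 ↦ -1·1·1·1 = -1
  Y**2*Z ↦ 1·1·1·3 = 3
  Y*Z**2 ↦ 1·1·1·9 = 9
  -Z**3 ↦ -1·1·1·27 = -27
Sum: F(5, 1, 3) = (-250) + (-50) + (-225) + (5) + (-15) + (90) + (-1) + (3) + (9) + (-27) = -461.
Reducing mod 7: -461 ≡ 1 (mod 7).
Since F(a, b, c) ≡ 1 ≠ 0 (mod 7), P does NOT lie on the curve.


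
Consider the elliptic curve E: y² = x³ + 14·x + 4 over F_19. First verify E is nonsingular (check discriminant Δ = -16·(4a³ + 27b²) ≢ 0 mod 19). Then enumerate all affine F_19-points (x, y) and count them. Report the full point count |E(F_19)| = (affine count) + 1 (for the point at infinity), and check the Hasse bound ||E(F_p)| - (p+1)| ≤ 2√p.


Affine points = {(0, 2), (0, 17), (1, 0), (3, 4), (3, 15), (5, 3), (5, 16), (6, 0), (8, 1), (8, 18), (9, 2), (9, 17), (10, 2), (10, 17), (11, 8), (11, 11), (12, 0), (15, 6), (15, 13), (16, 7), (16, 12), (17, 5), (17, 14)}; affine count = 23; |E(F_19)| = 24.

Discriminant check: Δ ∝ 4a³ + 27b² = 4·14³ + 27·4² = 4·2744 + 27·16 ≡ 8 (mod 19). Nonzero ⇒ E is nonsingular.
For each x ∈ F_19, compute rhs = x³ + 14·x + 4 mod 19, then count y ∈ F_19 with y² ≡ rhs.
  x = 0: rhs = 4, matching y values: 2, 17 (2 points).
  x = 1: rhs = 0, matching y values: 0 (1 points).
  x = 2: rhs = 2, matching y values: none (0 points).
  x = 3: rhs = 16, matching y values: 4, 15 (2 points).
  x = 4: rhs = 10, matching y values: none (0 points).
  x = 5: rhs = 9, matching y values: 3, 16 (2 points).
  x = 6: rhs = 0, matching y values: 0 (1 points).
  x = 7: rhs = 8, matching y values: none (0 points).
  x = 8: rhs = 1, matching y values: 1, 18 (2 points).
  x = 9: rhs = 4, matching y values: 2, 17 (2 points).
  x = 10: rhs = 4, matching y values: 2, 17 (2 points).
  x = 11: rhs = 7, matching y values: 8, 11 (2 points).
  x = 12: rhs = 0, matching y values: 0 (1 points).
  x = 13: rhs = 8, matching y values: none (0 points).
  x = 14: rhs = 18, matching y values: none (0 points).
  x = 15: rhs = 17, matching y values: 6, 13 (2 points).
  x = 16: rhs = 11, matching y values: 7, 12 (2 points).
  x = 17: rhs = 6, matching y values: 5, 14 (2 points).
  x = 18: rhs = 8, matching y values: none (0 points).
Total affine count: 23.
Full point count |E(F_19)| = 23 + 1 = 24.
Hasse bound: |24 − (19+1)| = |4| = 4 ≤ 2√19 ≈ 8.7178 ✓.


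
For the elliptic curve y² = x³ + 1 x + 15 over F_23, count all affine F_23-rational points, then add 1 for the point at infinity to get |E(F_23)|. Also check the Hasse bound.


Affine points = {(2, 5), (2, 18), (8, 11), (8, 12), (10, 6), (10, 17), (11, 0), (14, 6), (14, 17), (15, 1), (15, 22), (17, 0), (18, 0), (19, 4), (19, 19), (20, 10), (20, 13), (22, 6), (22, 17)}; affine count = 19; |E(F_23)| = 20.

Discriminant check: Δ ∝ 4a³ + 27b² = 4·1³ + 27·15² = 4·1 + 27·225 ≡ 7 (mod 23). Nonzero ⇒ E is nonsingular.
For each x ∈ F_23, compute rhs = x³ + 1·x + 15 mod 23, then count y ∈ F_23 with y² ≡ rhs.
  x = 0: rhs = 15, matching y values: none (0 points).
  x = 1: rhs = 17, matching y values: none (0 points).
  x = 2: rhs = 2, matching y values: 5, 18 (2 points).
  x = 3: rhs = 22, matching y values: none (0 points).
  x = 4: rhs = 14, matching y values: none (0 points).
  x = 5: rhs = 7, matching y values: none (0 points).
  x = 6: rhs = 7, matching y values: none (0 points).
  x = 7: rhs = 20, matching y values: none (0 points).
  x = 8: rhs = 6, matching y values: 11, 12 (2 points).
  x = 9: rhs = 17, matching y values: none (0 points).
  x = 10: rhs = 13, matching y values: 6, 17 (2 points).
  x = 11: rhs = 0, matching y values: 0 (1 points).
  x = 12: rhs = 7, matching y values: none (0 points).
  x = 13: rhs = 17, matching y values: none (0 points).
  x = 14: rhs = 13, matching y values: 6, 17 (2 points).
  x = 15: rhs = 1, matching y values: 1, 22 (2 points).
  x = 16: rhs = 10, matching y values: none (0 points).
  x = 17: rhs = 0, matching y values: 0 (1 points).
  x = 18: rhs = 0, matching y values: 0 (1 points).
  x = 19: rhs = 16, matching y values: 4, 19 (2 points).
  x = 20: rhs = 8, matching y values: 10, 13 (2 points).
  x = 21: rhs = 5, matching y values: none (0 points).
  x = 22: rhs = 13, matching y values: 6, 17 (2 points).
Total affine count: 19.
Full point count |E(F_23)| = 19 + 1 = 20.
Hasse bound: |20 − (23+1)| = |-4| = 4 ≤ 2√23 ≈ 9.5917 ✓.


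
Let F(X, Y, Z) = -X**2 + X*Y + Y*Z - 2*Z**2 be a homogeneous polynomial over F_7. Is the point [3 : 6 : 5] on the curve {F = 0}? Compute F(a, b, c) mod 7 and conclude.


F(3,6,5) ≡ 3 (mod 7); P is NOT on the curve.

Evaluate F(3, 6, 5) term-by-term (mod 7).
  -X**2 ↦ -1·9·1·1 = -9
  X*Y ↦ 1·3·6·1 = 18
  Y*Z ↦ 1·1·6·5 = 30
  -2*Z**2 ↦ -2·1·1·25 = -50
Sum: F(3, 6, 5) = (-9) + (18) + (30) + (-50) = -11.
Reducing mod 7: -11 ≡ 3 (mod 7).
Since F(a, b, c) ≡ 3 ≠ 0 (mod 7), P does NOT lie on the curve.


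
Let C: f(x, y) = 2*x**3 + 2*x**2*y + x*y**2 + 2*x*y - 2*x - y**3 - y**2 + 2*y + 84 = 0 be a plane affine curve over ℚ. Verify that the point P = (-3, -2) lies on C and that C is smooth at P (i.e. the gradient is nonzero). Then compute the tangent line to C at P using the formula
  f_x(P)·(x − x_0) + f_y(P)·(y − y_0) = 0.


Tangent line at P: 76*x + 18*y + 264 = 0.

Step 1: f(-3, -2) = 0, so P lies on C.
Step 2: partial derivatives
  f_x(x, y) = 6*x**2 + 4*x*y + y**2 + 2*y - 2, f_y(x, y) = 2*x**2 + 2*x*y + 2*x - 3*y**2 - 2*y + 2.
  f_x(P) = 76, f_y(P) = 18 (gradient nonzero, so P is smooth).
Step 3: tangent line at P: 76·(x − -3) + 18·(y − -2) = 0.
Expanding: 76*x + 18*y + 264 = 0.


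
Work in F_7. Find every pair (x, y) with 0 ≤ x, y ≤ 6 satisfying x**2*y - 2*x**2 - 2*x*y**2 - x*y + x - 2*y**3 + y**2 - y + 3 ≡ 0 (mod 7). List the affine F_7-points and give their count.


Affine F_7-points: {(0, 6), (2, 1), (2, 4), (3, 1), (5, 0), (5, 2), (5, 4), (6, 0)}; count = 8.

For each of the 49 pairs (x, y) ∈ F_7², evaluate f(x, y) mod 7. Record the zeros.
  x = 0: [0↦3, 1↦1, 2↦3, 3↦4, 4↦6, 5↦4, 6↦0]  zeros at y ∈ {6}
  x = 1: [0↦2, 1↦5, 2↦1, 3↦6, 4↦1, 5↦2, 6↦4]  zeros at y ∈ ∅
  x = 2: [0↦4, 1↦0, 2↦6, 3↦3, 4↦0, 5↦6, 6↦2]  zeros at y ∈ {1, 4}
  x = 3: [0↦2, 1↦0, 2↦4, 3↦2, 4↦3, 5↦2, 6↦1]  zeros at y ∈ {1}
  x = 4: [0↦3, 1↦5, 2↦2, 3↦3, 4↦3, 5↦4, 6↦1]  zeros at y ∈ ∅
  x = 5: [0↦0, 1↦1, 2↦0, 3↦6, 4↦0, 5↦5, 6↦2]  zeros at y ∈ {0, 2, 4}
  x = 6: [0↦0, 1↦2, 2↦5, 3↦4, 4↦1, 5↦5, 6↦4]  zeros at y ∈ {0}
Collecting zeros: affine points = {(0, 6), (2, 1), (2, 4), (3, 1), (5, 0), (5, 2), (5, 4), (6, 0)}.
Total count |C(F_7)_aff| = 8.


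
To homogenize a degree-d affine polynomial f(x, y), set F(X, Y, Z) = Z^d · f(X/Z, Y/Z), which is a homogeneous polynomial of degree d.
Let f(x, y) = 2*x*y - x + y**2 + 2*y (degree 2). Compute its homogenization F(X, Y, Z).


F(X, Y, Z) = 2*X*Y - X*Z + Y**2 + 2*Y*Z

deg(f) = 2.
Substitute x = X/Z, y = Y/Z into f, then multiply by Z^2.
  monomial 2·x^1·y^1 ↦ 2·X^1·Y^1·Z^0.
  monomial -1·x^1·y^0 ↦ -1·X^1·Y^0·Z^1.
  monomial 1·x^0·y^2 ↦ 1·X^0·Y^2·Z^0.
  monomial 2·x^0·y^1 ↦ 2·X^0·Y^1·Z^1.
Collecting: F(X, Y, Z) = 2*X*Y - X*Z + Y**2 + 2*Y*Z.


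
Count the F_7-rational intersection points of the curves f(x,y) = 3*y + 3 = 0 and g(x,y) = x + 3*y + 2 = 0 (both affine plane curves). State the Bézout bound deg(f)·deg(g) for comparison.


Common zeros: {(1, 6)}; count = 1; Bézout bound = 1.

deg(f) = 1, deg(g) = 1, so Bézout bound = 1.
Scan x ∈ F_7. For each x, list the y ∈ F_7 with f(x, y) ≡ 0 and those with g(x, y) ≡ 0 (mod 7); the common zeros in that column are the intersection.
  x = 0: f ≡ 0 at y ∈ {6}; g ≡ 0 at y ∈ {4}; common: ∅.
  x = 1: f ≡ 0 at y ∈ {6}; g ≡ 0 at y ∈ {6}; common: {6}.
  x = 2: f ≡ 0 at y ∈ {6}; g ≡ 0 at y ∈ {1}; common: ∅.
  x = 3: f ≡ 0 at y ∈ {6}; g ≡ 0 at y ∈ {3}; common: ∅.
  x = 4: f ≡ 0 at y ∈ {6}; g ≡ 0 at y ∈ {5}; common: ∅.
  x = 5: f ≡ 0 at y ∈ {6}; g ≡ 0 at y ∈ {0}; common: ∅.
  x = 6: f ≡ 0 at y ∈ {6}; g ≡ 0 at y ∈ {2}; common: ∅.
Collecting: common zeros = {(1, 6)}, so the count is 1.
Comparison with the Bézout bound: 1 ≤ 1 = deg(f)·deg(g), as expected for curves with no common component (the bound is attained).


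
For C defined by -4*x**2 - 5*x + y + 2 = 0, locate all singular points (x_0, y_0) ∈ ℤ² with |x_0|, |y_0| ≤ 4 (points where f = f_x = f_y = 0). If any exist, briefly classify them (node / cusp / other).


No singular points in the scanned grid; C is smooth there.

Compute partial derivatives:
  f_x = -8*x - 5.
  f_y = 1.
f_y = 1 is a nonzero constant, so f_y never vanishes: no point (x, y) can satisfy f = f_x = f_y = 0. In particular no (x, y) ∈ {−4, ..., 4}² is singular; the curve is smooth.


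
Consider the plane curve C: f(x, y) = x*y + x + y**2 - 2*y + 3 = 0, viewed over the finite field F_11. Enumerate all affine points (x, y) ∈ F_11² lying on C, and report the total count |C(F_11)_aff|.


Affine F_11-points: {(0, 4), (0, 9), (4, 3), (4, 6), (8, 0), (8, 5), (9, 7), (9, 8), (10, 1), (10, 2)}; count = 10.

For each of the 121 pairs (x, y) ∈ F_11², evaluate f(x, y) mod 11. Record the zeros.
  x = 0: [0↦3, 1↦2, 2↦3, 3↦6, 4↦0, 5↦7, 6↦5, 7↦5, 8↦7, 9↦0, 10↦6]  zeros at y ∈ {4, 9}
  x = 1: [0↦4, 1↦4, 2↦6, 3↦10, 4↦5, 5↦2, 6↦1, 7↦2, 8↦5, 9↦10, 10↦6]  zeros at y ∈ ∅
  x = 2: [0↦5, 1↦6, 2↦9, 3↦3, 4↦10, 5↦8, 6↦8, 7↦10, 8↦3, 9↦9, 10↦6]  zeros at y ∈ ∅
  x = 3: [0↦6, 1↦8, 2↦1, 3↦7, 4↦4, 5↦3, 6↦4, 7↦7, 8↦1, 9↦8, 10↦6]  zeros at y ∈ ∅
  x = 4: [0↦7, 1↦10, 2↦4, 3↦0, 4↦9, 5↦9, 6↦0, 7↦4, 8↦10, 9↦7, 10↦6]  zeros at y ∈ {3, 6}
  x = 5: [0↦8, 1↦1, 2↦7, 3↦4, 4↦3, 5↦4, 6↦7, 7↦1, 8↦8, 9↦6, 10↦6]  zeros at y ∈ ∅
  x = 6: [0↦9, 1↦3, 2↦10, 3↦8, 4↦8, 5↦10, 6↦3, 7↦9, 8↦6, 9↦5, 10↦6]  zeros at y ∈ ∅
  x = 7: [0↦10, 1↦5, 2↦2, 3↦1, 4↦2, 5↦5, 6↦10, 7↦6, 8↦4, 9↦4, 10↦6]  zeros at y ∈ ∅
  x = 8: [0↦0, 1↦7, 2↦5, 3↦5, 4↦7, 5↦0, 6↦6, 7↦3, 8↦2, 9↦3, 10↦6]  zeros at y ∈ {0, 5}
  x = 9: [0↦1, 1↦9, 2↦8, 3↦9, 4↦1, 5↦6, 6↦2, 7↦0, 8↦0, 9↦2, 10↦6]  zeros at y ∈ {7, 8}
  x = 10: [0↦2, 1↦0, 2↦0, 3↦2, 4↦6, 5↦1, 6↦9, 7↦8, 8↦9, 9↦1, 10↦6]  zeros at y ∈ {1, 2}
Collecting zeros: affine points = {(0, 4), (0, 9), (4, 3), (4, 6), (8, 0), (8, 5), (9, 7), (9, 8), (10, 1), (10, 2)}.
Total count |C(F_11)_aff| = 10.


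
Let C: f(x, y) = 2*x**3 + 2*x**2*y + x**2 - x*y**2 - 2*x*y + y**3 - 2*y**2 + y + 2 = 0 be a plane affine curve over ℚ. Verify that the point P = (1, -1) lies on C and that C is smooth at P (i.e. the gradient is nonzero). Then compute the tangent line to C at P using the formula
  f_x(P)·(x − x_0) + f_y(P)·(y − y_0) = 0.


Tangent line at P: 5*x + 10*y + 5 = 0.

Step 1: f(1, -1) = 0, so P lies on C.
Step 2: partial derivatives
  f_x(x, y) = 6*x**2 + 4*x*y + 2*x - y**2 - 2*y, f_y(x, y) = 2*x**2 - 2*x*y - 2*x + 3*y**2 - 4*y + 1.
  f_x(P) = 5, f_y(P) = 10 (gradient nonzero, so P is smooth).
Step 3: tangent line at P: 5·(x − 1) + 10·(y − -1) = 0.
Expanding: 5*x + 10*y + 5 = 0.


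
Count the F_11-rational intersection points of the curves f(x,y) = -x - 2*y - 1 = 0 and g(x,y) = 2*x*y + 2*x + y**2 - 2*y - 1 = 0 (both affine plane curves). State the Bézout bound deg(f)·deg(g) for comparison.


Common zeros: ∅; count = 0; Bézout bound = 2.

deg(f) = 1, deg(g) = 2, so Bézout bound = 2.
Scan x ∈ F_11. For each x, list the y ∈ F_11 with f(x, y) ≡ 0 and those with g(x, y) ≡ 0 (mod 11); the common zeros in that column are the intersection.
  x = 0: f ≡ 0 at y ∈ {5}; g ≡ 0 at y ∈ ∅; common: ∅.
  x = 1: f ≡ 0 at y ∈ {10}; g ≡ 0 at y ∈ ∅; common: ∅.
  x = 2: f ≡ 0 at y ∈ {4}; g ≡ 0 at y ∈ {2, 7}; common: ∅.
  x = 3: f ≡ 0 at y ∈ {9}; g ≡ 0 at y ∈ ∅; common: ∅.
  x = 4: f ≡ 0 at y ∈ {3}; g ≡ 0 at y ∈ ∅; common: ∅.
  x = 5: f ≡ 0 at y ∈ {8}; g ≡ 0 at y ∈ ∅; common: ∅.
  x = 6: f ≡ 0 at y ∈ {2}; g ≡ 0 at y ∈ {0, 1}; common: ∅.
  x = 7: f ≡ 0 at y ∈ {7}; g ≡ 0 at y ∈ {4, 6}; common: ∅.
  x = 8: f ≡ 0 at y ∈ {1}; g ≡ 0 at y ∈ {3, 5}; common: ∅.
  x = 9: f ≡ 0 at y ∈ {6}; g ≡ 0 at y ∈ {8, 9}; common: ∅.
  x = 10: f ≡ 0 at y ∈ {0}; g ≡ 0 at y ∈ ∅; common: ∅.
Collecting: common zeros = ∅, so the count is 0.
Comparison with the Bézout bound: 0 ≤ 2 = deg(f)·deg(g), as expected for curves with no common component (the affine F_11-count falls short of the bound because intersections may lie at infinity, over extension fields, or carry multiplicity).


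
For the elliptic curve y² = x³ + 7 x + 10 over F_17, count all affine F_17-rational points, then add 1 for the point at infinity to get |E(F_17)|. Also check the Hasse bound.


Affine points = {(1, 1), (1, 16), (2, 7), (2, 10), (4, 0), (5, 0), (6, 8), (6, 9), (8, 0), (10, 3), (10, 14), (14, 8), (14, 9), (16, 6), (16, 11)}; affine count = 15; |E(F_17)| = 16.

Discriminant check: Δ ∝ 4a³ + 27b² = 4·7³ + 27·10² = 4·343 + 27·100 ≡ 9 (mod 17). Nonzero ⇒ E is nonsingular.
For each x ∈ F_17, compute rhs = x³ + 7·x + 10 mod 17, then count y ∈ F_17 with y² ≡ rhs.
  x = 0: rhs = 10, matching y values: none (0 points).
  x = 1: rhs = 1, matching y values: 1, 16 (2 points).
  x = 2: rhs = 15, matching y values: 7, 10 (2 points).
  x = 3: rhs = 7, matching y values: none (0 points).
  x = 4: rhs = 0, matching y values: 0 (1 points).
  x = 5: rhs = 0, matching y values: 0 (1 points).
  x = 6: rhs = 13, matching y values: 8, 9 (2 points).
  x = 7: rhs = 11, matching y values: none (0 points).
  x = 8: rhs = 0, matching y values: 0 (1 points).
  x = 9: rhs = 3, matching y values: none (0 points).
  x = 10: rhs = 9, matching y values: 3, 14 (2 points).
  x = 11: rhs = 7, matching y values: none (0 points).
  x = 12: rhs = 3, matching y values: none (0 points).
  x = 13: rhs = 3, matching y values: none (0 points).
  x = 14: rhs = 13, matching y values: 8, 9 (2 points).
  x = 15: rhs = 5, matching y values: none (0 points).
  x = 16: rhs = 2, matching y values: 6, 11 (2 points).
Total affine count: 15.
Full point count |E(F_17)| = 15 + 1 = 16.
Hasse bound: |16 − (17+1)| = |-2| = 2 ≤ 2√17 ≈ 8.2462 ✓.


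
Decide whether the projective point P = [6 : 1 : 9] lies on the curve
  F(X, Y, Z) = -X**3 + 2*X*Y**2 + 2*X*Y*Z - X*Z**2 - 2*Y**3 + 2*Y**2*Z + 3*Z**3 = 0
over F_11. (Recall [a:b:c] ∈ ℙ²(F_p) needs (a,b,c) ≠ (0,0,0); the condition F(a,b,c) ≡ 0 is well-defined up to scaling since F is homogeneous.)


F(6,1,9) ≡ 4 (mod 11); P is NOT on the curve.

Evaluate F(6, 1, 9) term-by-term (mod 11).
  -X**3 ↦ -1·216·1·1 = -216
  2*X*Y**2 ↦ 2·6·1·1 = 12
  2*X*Y*Z ↦ 2·6·1·9 = 108
  -X*Z**2 ↦ -1·6·1·81 = -486
  -2*Y**3 ↦ -2·1·1·1 = -2
  2*Y**2*Z ↦ 2·1·1·9 = 18
  3*Z**3 ↦ 3·1·1·729 = 2187
Sum: F(6, 1, 9) = (-216) + (12) + (108) + (-486) + (-2) + (18) + (2187) = 1621.
Reducing mod 11: 1621 ≡ 4 (mod 11).
Since F(a, b, c) ≡ 4 ≠ 0 (mod 11), P does NOT lie on the curve.


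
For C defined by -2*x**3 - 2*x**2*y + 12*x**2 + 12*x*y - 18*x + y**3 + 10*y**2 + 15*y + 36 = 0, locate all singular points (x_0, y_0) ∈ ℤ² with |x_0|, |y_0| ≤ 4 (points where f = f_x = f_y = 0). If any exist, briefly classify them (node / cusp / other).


Singular points: {(3, -3)}; classification: cusp.

Compute partial derivatives:
  f_x = -6*x**2 - 4*x*y + 24*x + 12*y - 18.
  f_y = -2*x**2 + 12*x + 3*y**2 + 20*y + 15.
Scan x_0 ∈ {−4, ..., 4}. For each x_0, f_y(x_0, y) is a polynomial in y; find its integer roots y ∈ {−4, ..., 4}, then test f_x and f at those candidates.
  x = -4: f_y(-4, y) = 3*y**2 + 20*y - 65; no integer root y with |y| ≤ 4.
  x = -3: f_y(-3, y) = 3*y**2 + 20*y - 39; no integer root y with |y| ≤ 4.
  x = -2: f_y(-2, y) = 3*y**2 + 20*y - 17; no integer root y with |y| ≤ 4.
  x = -1: f_y(-1, y) = 3*y**2 + 20*y + 1; no integer root y with |y| ≤ 4.
  x = 0: f_y(0, y) = 3*y**2 + 20*y + 15; no integer root y with |y| ≤ 4.
  x = 1: f_y(1, y) = 3*y**2 + 20*y + 25; no integer root y with |y| ≤ 4.
  x = 2: f_y(2, y) = 3*y**2 + 20*y + 31; no integer root y with |y| ≤ 4.
  x = 3: f_y(3, y) = 3*y**2 + 20*y + 33; vanishes at y ∈ {-3}. (3, -3): f_x = 0, f = 0 — SINGULAR.
  x = 4: f_y(4, y) = 3*y**2 + 20*y + 31; no integer root y with |y| ≤ 4.
Only singular point on the grid: (3, -3).
Classify: substitute x = 3 + u, y = -3 + v and expand: f = -2*u**3 - 2*u**2*v + v**3 + v**2.
No constant or linear terms (consistent with a singular point). Quadratic part: v**2. Cubic part: -2*u**3 - 2*u**2*v + v**3.
The quadratic part v**2 is a perfect square, so there is a single (double) tangent line v = 0, i.e. y = -3. Restricting the cubic part to that line (v = 0) leaves -2*u**3 ≠ 0, so f is not divisible by v and the branch is v² ≈ 2*u**3 to lowest order — this is a cusp.
Classification: cusp.


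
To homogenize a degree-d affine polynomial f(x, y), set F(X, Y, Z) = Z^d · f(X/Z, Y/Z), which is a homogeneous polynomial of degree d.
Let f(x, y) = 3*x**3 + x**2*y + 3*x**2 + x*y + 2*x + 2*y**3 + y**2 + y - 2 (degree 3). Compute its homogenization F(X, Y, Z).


F(X, Y, Z) = 3*X**3 + X**2*Y + 3*X**2*Z + X*Y*Z + 2*X*Z**2 + 2*Y**3 + Y**2*Z + Y*Z**2 - 2*Z**3

deg(f) = 3.
Substitute x = X/Z, y = Y/Z into f, then multiply by Z^3.
  monomial 3·x^3·y^0 ↦ 3·X^3·Y^0·Z^0.
  monomial 1·x^2·y^1 ↦ 1·X^2·Y^1·Z^0.
  monomial 3·x^2·y^0 ↦ 3·X^2·Y^0·Z^1.
  monomial 1·x^1·y^1 ↦ 1·X^1·Y^1·Z^1.
  monomial 2·x^1·y^0 ↦ 2·X^1·Y^0·Z^2.
  monomial 2·x^0·y^3 ↦ 2·X^0·Y^3·Z^0.
  monomial 1·x^0·y^2 ↦ 1·X^0·Y^2·Z^1.
  monomial 1·x^0·y^1 ↦ 1·X^0·Y^1·Z^2.
  monomial -2·x^0·y^0 ↦ -2·X^0·Y^0·Z^3.
Collecting: F(X, Y, Z) = 3*X**3 + X**2*Y + 3*X**2*Z + X*Y*Z + 2*X*Z**2 + 2*Y**3 + Y**2*Z + Y*Z**2 - 2*Z**3.
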